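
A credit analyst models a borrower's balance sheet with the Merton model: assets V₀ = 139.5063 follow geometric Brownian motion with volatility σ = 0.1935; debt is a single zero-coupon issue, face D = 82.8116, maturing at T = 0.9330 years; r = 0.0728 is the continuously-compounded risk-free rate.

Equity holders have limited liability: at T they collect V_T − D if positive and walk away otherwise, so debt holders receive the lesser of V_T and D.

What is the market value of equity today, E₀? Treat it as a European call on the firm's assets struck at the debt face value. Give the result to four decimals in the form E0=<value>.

d₁ = [ln(V₀/D) + (r + σ²/2)T] / (σ√T)
   = [ln(139.5063/82.8116) + (0.0728 + 0.5·0.1935²)·0.9330] / (0.1935·√0.9330)
   = [0.521542 + 0.085389] / 0.186905 = 3.247263
d₂ = d₁ − σ√T = 3.247263 − 0.186905 = 3.060357
N(d₁) = 0.999417,  N(d₂) = 0.998895,  e^(−rT) = 0.934333
E₀ = V₀·N(d₁) − D·e^(−rT)·N(d₂)
   = 139.5063·0.999417 − 82.8116·0.934333·0.998895 = 62.136941

E0=62.1369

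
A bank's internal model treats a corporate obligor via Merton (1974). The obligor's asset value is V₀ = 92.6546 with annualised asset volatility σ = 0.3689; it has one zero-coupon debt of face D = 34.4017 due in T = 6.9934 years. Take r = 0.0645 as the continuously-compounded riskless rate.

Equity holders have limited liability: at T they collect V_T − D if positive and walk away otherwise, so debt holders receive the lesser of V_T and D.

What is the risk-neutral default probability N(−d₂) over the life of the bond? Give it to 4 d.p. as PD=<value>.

d₁ = [ln(V₀/D) + (r + σ²/2)T] / (σ√T)
   = [ln(92.6546/34.4017) + (0.0645 + 0.5·0.3689²)·6.9934] / (0.3689·√6.9934)
   = [0.990773 + 0.926930] / 0.975557 = 1.965751
d₂ = d₁ − σ√T = 1.965751 − 0.975557 = 0.990194
risk-neutral PD = N(−d₂) = N(-0.990194) = 0.161040

PD=0.1610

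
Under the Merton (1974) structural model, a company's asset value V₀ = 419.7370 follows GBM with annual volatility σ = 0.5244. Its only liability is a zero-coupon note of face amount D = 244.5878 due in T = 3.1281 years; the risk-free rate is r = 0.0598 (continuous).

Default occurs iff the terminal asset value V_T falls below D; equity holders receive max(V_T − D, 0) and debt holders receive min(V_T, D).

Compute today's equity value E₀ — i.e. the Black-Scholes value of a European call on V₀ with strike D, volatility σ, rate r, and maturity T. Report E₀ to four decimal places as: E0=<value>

E0=248.3063

d₁ = [ln(V₀/D) + (r + σ²/2)T] / (σ√T)
   = [ln(419.7370/244.5878) + (0.0598 + 0.5·0.5244²)·3.1281] / (0.5244·√3.1281)
   = [0.540054 + 0.617167] / 0.927477 = 1.247709
d₂ = d₁ − σ√T = 1.247709 − 0.927477 = 0.320232
N(d₁) = 0.893931,  N(d₂) = 0.625604,  e^(−rT) = 0.829394
E₀ = V₀·N(d₁) − D·e^(−rT)·N(d₂)
   = 419.7370·0.893931 − 244.5878·0.829394·0.625604 = 248.306255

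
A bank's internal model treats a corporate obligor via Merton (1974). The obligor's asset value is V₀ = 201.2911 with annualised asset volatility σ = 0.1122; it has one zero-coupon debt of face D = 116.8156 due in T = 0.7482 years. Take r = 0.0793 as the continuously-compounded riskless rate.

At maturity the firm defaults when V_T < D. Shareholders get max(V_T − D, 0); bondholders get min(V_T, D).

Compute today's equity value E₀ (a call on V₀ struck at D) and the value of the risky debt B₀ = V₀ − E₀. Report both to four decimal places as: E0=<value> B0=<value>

E0=91.2048 B0=110.0863

d₁ = [ln(V₀/D) + (r + σ²/2)T] / (σ√T)
   = [ln(201.2911/116.8156) + (0.0793 + 0.5·0.1122²)·0.7482] / (0.1122·√0.7482)
   = [0.544155 + 0.064042] / 0.097051 = 6.266755
d₂ = d₁ − σ√T = 6.266755 − 0.097051 = 6.169704
N(d₁) = 1.000000,  N(d₂) = 1.000000,  e^(−rT) = 0.942394
E₀ = V₀·N(d₁) − D·e^(−rT)·N(d₂)
   = 201.2911·1.000000 − 116.8156·0.942394·1.000000 = 91.204826
B₀ = V₀ − E₀ = 201.2911 − 91.204826 = 110.086274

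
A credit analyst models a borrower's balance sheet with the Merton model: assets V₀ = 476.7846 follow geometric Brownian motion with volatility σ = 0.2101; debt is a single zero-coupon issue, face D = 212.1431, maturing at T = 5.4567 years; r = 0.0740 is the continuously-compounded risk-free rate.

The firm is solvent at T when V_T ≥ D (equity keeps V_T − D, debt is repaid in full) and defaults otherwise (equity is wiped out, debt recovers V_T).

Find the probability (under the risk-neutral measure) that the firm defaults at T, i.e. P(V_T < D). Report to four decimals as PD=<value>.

PD=0.0130

d₁ = [ln(V₀/D) + (r + σ²/2)T] / (σ√T)
   = [ln(476.7846/212.1431) + (0.0740 + 0.5·0.2101²)·5.4567] / (0.2101·√5.4567)
   = [0.809804 + 0.524231] / 0.490785 = 2.718166
d₂ = d₁ − σ√T = 2.718166 − 0.490785 = 2.227381
risk-neutral PD = N(−d₂) = N(-2.227381) = 0.012961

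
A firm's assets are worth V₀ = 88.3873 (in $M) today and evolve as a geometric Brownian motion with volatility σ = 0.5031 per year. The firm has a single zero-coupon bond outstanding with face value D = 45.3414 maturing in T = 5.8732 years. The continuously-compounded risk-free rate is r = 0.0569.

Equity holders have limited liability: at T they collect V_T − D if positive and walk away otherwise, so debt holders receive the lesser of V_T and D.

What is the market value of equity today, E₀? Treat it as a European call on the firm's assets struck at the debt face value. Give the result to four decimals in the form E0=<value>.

d₁ = [ln(V₀/D) + (r + σ²/2)T] / (σ√T)
   = [ln(88.3873/45.3414) + (0.0569 + 0.5·0.5031²)·5.8732] / (0.5031·√5.8732)
   = [0.667508 + 1.077467] / 1.219247 = 1.431190
d₂ = d₁ − σ√T = 1.431190 − 1.219247 = 0.211943
N(d₁) = 0.923812,  N(d₂) = 0.583924,  e^(−rT) = 0.715921
E₀ = V₀·N(d₁) − D·e^(−rT)·N(d₂)
   = 88.3873·0.923812 − 45.3414·0.715921·0.583924 = 62.698569

E0=62.6986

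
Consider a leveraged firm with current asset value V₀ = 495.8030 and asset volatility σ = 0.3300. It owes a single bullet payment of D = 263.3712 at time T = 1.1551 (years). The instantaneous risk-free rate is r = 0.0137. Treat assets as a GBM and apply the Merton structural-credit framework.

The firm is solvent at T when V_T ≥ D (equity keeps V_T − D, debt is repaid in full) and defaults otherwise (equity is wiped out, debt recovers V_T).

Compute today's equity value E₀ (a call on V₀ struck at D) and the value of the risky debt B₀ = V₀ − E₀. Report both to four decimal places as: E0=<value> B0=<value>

E0=238.2364 B0=257.5666

d₁ = [ln(V₀/D) + (r + σ²/2)T] / (σ√T)
   = [ln(495.8030/263.3712) + (0.0137 + 0.5·0.3300²)·1.1551] / (0.3300·√1.1551)
   = [0.632614 + 0.078720] / 0.354669 = 2.005626
d₂ = d₁ − σ√T = 2.005626 − 0.354669 = 1.650957
N(d₁) = 0.977552,  N(d₂) = 0.950626,  e^(−rT) = 0.984300
E₀ = V₀·N(d₁) − D·e^(−rT)·N(d₂)
   = 495.8030·0.977552 − 263.3712·0.984300·0.950626 = 238.236439
B₀ = V₀ − E₀ = 495.8030 − 238.236439 = 257.566561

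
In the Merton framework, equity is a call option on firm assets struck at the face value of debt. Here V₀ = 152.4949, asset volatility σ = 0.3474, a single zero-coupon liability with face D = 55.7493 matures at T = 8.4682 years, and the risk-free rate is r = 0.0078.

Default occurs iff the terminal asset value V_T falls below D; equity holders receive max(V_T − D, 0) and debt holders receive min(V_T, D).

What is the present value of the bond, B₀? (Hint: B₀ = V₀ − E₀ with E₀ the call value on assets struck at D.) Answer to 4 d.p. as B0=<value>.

d₁ = [ln(V₀/D) + (r + σ²/2)T] / (σ√T)
   = [ln(152.4949/55.7493) + (0.0078 + 0.5·0.3474²)·8.4682] / (0.3474·√8.4682)
   = [1.006266 + 0.577052] / 1.010940 = 1.566184
d₂ = d₁ − σ√T = 1.566184 − 1.010940 = 0.555244
N(d₁) = 0.941347,  N(d₂) = 0.710636,  e^(−rT) = 0.936082
E₀ = V₀·N(d₁) − D·e^(−rT)·N(d₂)
   = 152.4949·0.941347 − 55.7493·0.936082·0.710636 = 106.465445
B₀ = V₀ − E₀ = 152.4949 − 106.465445 = 46.029455

B0=46.0295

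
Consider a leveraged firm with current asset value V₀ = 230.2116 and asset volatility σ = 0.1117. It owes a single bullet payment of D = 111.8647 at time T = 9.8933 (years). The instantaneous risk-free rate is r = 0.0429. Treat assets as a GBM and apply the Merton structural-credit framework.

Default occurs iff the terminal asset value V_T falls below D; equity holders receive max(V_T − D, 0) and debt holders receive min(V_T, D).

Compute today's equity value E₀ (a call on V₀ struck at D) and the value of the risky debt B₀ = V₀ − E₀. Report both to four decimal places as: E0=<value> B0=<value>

E0=157.0422 B0=73.1694

d₁ = [ln(V₀/D) + (r + σ²/2)T] / (σ√T)
   = [ln(230.2116/111.8647) + (0.0429 + 0.5·0.1117²)·9.8933] / (0.1117·√9.8933)
   = [0.721709 + 0.486141] / 0.351337 = 3.437869
d₂ = d₁ − σ√T = 3.437869 − 0.351337 = 3.086532
N(d₁) = 0.999707,  N(d₂) = 0.998987,  e^(−rT) = 0.654147
E₀ = V₀·N(d₁) − D·e^(−rT)·N(d₂)
   = 230.2116·0.999707 − 111.8647·0.654147·0.998987 = 157.042202
B₀ = V₀ − E₀ = 230.2116 − 157.042202 = 73.169398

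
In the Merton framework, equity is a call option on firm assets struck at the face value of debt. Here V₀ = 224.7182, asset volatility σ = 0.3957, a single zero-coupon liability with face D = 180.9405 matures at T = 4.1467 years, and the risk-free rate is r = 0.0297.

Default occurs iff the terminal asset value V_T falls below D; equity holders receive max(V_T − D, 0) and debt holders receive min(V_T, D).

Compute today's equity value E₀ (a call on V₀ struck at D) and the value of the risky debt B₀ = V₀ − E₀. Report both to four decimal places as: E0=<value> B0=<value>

d₁ = [ln(V₀/D) + (r + σ²/2)T] / (σ√T)
   = [ln(224.7182/180.9405) + (0.0297 + 0.5·0.3957²)·4.1467] / (0.3957·√4.1467)
   = [0.216679 + 0.447799] / 0.805782 = 0.824638
d₂ = d₁ − σ√T = 0.824638 − 0.805782 = 0.018856
N(d₁) = 0.795211,  N(d₂) = 0.507522,  e^(−rT) = 0.884125
E₀ = V₀·N(d₁) − D·e^(−rT)·N(d₂)
   = 224.7182·0.795211 − 180.9405·0.884125·0.507522 = 97.508135
B₀ = V₀ − E₀ = 224.7182 − 97.508135 = 127.210065

E0=97.5081 B0=127.2101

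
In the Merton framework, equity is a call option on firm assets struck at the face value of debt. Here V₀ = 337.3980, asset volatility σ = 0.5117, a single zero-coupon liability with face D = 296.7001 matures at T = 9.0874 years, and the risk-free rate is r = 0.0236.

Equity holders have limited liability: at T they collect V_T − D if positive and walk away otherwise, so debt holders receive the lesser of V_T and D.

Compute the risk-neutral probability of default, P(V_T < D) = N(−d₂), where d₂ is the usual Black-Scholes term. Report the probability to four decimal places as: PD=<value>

d₁ = [ln(V₀/D) + (r + σ²/2)T] / (σ√T)
   = [ln(337.3980/296.7001) + (0.0236 + 0.5·0.5117²)·9.0874] / (0.5117·√9.0874)
   = [0.128541 + 1.404171] / 1.542536 = 0.993632
d₂ = d₁ − σ√T = 0.993632 − 1.542536 = -0.548904
risk-neutral PD = N(−d₂) = N(0.548904) = 0.708464

PD=0.7085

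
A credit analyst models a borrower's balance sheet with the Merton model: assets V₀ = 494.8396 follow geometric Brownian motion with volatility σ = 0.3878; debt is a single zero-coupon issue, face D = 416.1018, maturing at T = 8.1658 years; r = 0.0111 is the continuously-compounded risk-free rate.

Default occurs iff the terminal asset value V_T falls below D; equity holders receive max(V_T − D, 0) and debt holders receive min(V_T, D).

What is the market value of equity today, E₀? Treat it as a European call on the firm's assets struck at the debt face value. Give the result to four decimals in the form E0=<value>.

E0=245.9821

d₁ = [ln(V₀/D) + (r + σ²/2)T] / (σ√T)
   = [ln(494.8396/416.1018) + (0.0111 + 0.5·0.3878²)·8.1658] / (0.3878·√8.1658)
   = [0.173304 + 0.704663] / 1.108172 = 0.792266
d₂ = d₁ − σ√T = 0.792266 − 1.108172 = -0.315906
N(d₁) = 0.785897,  N(d₂) = 0.376037,  e^(−rT) = 0.913346
E₀ = V₀·N(d₁) − D·e^(−rT)·N(d₂)
   = 494.8396·0.785897 − 416.1018·0.913346·0.376037 = 245.982119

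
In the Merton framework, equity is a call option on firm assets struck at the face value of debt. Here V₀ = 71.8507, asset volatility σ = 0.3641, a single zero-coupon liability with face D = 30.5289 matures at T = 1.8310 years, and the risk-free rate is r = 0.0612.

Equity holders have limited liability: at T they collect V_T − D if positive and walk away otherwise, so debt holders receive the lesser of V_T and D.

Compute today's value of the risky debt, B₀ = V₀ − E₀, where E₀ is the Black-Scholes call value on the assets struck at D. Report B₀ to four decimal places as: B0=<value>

d₁ = [ln(V₀/D) + (r + σ²/2)T] / (σ√T)
   = [ln(71.8507/30.5289) + (0.0612 + 0.5·0.3641²)·1.8310] / (0.3641·√1.8310)
   = [0.855917 + 0.233424] / 0.492680 = 2.211051
d₂ = d₁ − σ√T = 2.211051 − 0.492680 = 1.718371
N(d₁) = 0.986484,  N(d₂) = 0.957136,  e^(−rT) = 0.893993
E₀ = V₀·N(d₁) − D·e^(−rT)·N(d₂)
   = 71.8507·0.986484 − 30.5289·0.893993·0.957136 = 44.756813
B₀ = V₀ − E₀ = 71.8507 − 44.756813 = 27.093887

B0=27.0939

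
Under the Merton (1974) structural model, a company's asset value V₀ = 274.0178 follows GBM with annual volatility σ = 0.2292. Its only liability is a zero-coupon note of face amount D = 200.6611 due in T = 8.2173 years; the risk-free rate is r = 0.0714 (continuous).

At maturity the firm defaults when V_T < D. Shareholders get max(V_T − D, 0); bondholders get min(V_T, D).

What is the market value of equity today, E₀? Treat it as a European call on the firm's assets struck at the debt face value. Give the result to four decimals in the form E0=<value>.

E0=166.7783

d₁ = [ln(V₀/D) + (r + σ²/2)T] / (σ√T)
   = [ln(274.0178/200.6611) + (0.0714 + 0.5·0.2292²)·8.2173] / (0.2292·√8.2173)
   = [0.311576 + 0.802553] / 0.657021 = 1.695729
d₂ = d₁ − σ√T = 1.695729 − 0.657021 = 1.038708
N(d₁) = 0.955031,  N(d₂) = 0.850530,  e^(−rT) = 0.556151
E₀ = V₀·N(d₁) − D·e^(−rT)·N(d₂)
   = 274.0178·0.955031 − 200.6611·0.556151·0.850530 = 166.778272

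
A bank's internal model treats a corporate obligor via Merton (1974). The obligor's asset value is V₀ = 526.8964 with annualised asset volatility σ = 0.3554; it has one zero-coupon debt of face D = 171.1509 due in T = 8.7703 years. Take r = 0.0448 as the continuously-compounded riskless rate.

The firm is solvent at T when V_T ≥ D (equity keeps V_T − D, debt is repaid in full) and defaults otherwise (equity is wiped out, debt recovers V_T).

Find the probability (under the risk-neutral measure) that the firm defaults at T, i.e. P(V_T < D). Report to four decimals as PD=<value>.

PD=0.1800

d₁ = [ln(V₀/D) + (r + σ²/2)T] / (σ√T)
   = [ln(526.8964/171.1509) + (0.0448 + 0.5·0.3554²)·8.7703] / (0.3554·√8.7703)
   = [1.124458 + 0.946794] / 1.052506 = 1.967924
d₂ = d₁ − σ√T = 1.967924 − 1.052506 = 0.915418
risk-neutral PD = N(−d₂) = N(-0.915418) = 0.179986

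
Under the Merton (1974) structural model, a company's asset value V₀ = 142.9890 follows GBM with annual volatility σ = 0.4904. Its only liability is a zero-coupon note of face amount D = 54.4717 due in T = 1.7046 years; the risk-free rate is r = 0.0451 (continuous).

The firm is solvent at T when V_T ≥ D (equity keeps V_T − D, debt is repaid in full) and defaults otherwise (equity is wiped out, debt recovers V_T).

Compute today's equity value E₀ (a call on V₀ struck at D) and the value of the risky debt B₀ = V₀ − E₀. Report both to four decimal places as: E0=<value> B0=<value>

E0=93.6883 B0=49.3007

d₁ = [ln(V₀/D) + (r + σ²/2)T] / (σ√T)
   = [ln(142.9890/54.4717) + (0.0451 + 0.5·0.4904²)·1.7046] / (0.4904·√1.7046)
   = [0.965086 + 0.281849] / 0.640268 = 1.947521
d₂ = d₁ − σ√T = 1.947521 − 0.640268 = 1.307253
N(d₁) = 0.974264,  N(d₂) = 0.904437,  e^(−rT) = 0.926003
E₀ = V₀·N(d₁) − D·e^(−rT)·N(d₂)
   = 142.9890·0.974264 − 54.4717·0.926003·0.904437 = 93.688348
B₀ = V₀ − E₀ = 142.9890 − 93.688348 = 49.300652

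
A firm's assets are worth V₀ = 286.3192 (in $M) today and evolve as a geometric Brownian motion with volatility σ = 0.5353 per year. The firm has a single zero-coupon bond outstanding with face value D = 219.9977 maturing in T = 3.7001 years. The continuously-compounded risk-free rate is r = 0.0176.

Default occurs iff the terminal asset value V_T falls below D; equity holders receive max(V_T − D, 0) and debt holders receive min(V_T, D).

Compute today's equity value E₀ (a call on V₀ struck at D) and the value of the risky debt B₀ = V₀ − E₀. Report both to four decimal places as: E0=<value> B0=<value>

E0=141.3683 B0=144.9509

d₁ = [ln(V₀/D) + (r + σ²/2)T] / (σ√T)
   = [ln(286.3192/219.9977) + (0.0176 + 0.5·0.5353²)·3.7001] / (0.5353·√3.7001)
   = [0.263490 + 0.595246] / 1.029684 = 0.833981
d₂ = d₁ − σ√T = 0.833981 − 1.029684 = -0.195703
N(d₁) = 0.797854,  N(d₂) = 0.422421,  e^(−rT) = 0.936953
E₀ = V₀·N(d₁) − D·e^(−rT)·N(d₂)
   = 286.3192·0.797854 − 219.9977·0.936953·0.422421 = 141.368278
B₀ = V₀ − E₀ = 286.3192 − 141.368278 = 144.950922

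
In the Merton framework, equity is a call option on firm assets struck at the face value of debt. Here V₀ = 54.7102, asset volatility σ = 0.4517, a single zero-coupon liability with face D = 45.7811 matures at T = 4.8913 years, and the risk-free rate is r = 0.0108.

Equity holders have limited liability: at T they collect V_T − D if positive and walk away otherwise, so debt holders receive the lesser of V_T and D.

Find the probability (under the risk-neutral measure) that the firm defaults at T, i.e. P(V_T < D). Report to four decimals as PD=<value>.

d₁ = [ln(V₀/D) + (r + σ²/2)T] / (σ√T)
   = [ln(54.7102/45.7811) + (0.0108 + 0.5·0.4517²)·4.8913] / (0.4517·√4.8913)
   = [0.178179 + 0.551819] / 0.998993 = 0.730734
d₂ = d₁ − σ√T = 0.730734 − 0.998993 = -0.268258
risk-neutral PD = N(−d₂) = N(0.268258) = 0.605750

PD=0.6057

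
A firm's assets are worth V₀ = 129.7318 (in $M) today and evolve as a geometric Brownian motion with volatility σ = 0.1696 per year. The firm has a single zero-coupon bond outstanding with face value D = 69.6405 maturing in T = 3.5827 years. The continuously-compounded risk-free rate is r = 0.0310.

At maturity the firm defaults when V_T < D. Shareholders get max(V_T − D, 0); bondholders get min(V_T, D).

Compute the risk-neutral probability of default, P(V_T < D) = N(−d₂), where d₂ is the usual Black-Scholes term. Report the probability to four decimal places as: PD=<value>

PD=0.0169

d₁ = [ln(V₀/D) + (r + σ²/2)T] / (σ√T)
   = [ln(129.7318/69.6405) + (0.0310 + 0.5·0.1696²)·3.5827] / (0.1696·√3.5827)
   = [0.622123 + 0.162590] / 0.321019 = 2.444443
d₂ = d₁ − σ√T = 2.444443 − 0.321019 = 2.123424
risk-neutral PD = N(−d₂) = N(-2.123424) = 0.016859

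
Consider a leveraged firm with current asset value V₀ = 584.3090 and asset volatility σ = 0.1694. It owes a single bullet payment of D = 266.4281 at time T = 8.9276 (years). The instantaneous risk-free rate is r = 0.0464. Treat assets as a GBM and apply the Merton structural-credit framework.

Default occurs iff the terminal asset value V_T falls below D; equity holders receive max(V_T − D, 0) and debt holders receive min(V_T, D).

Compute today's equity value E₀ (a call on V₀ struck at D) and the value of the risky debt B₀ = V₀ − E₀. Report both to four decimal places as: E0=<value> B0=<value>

E0=408.7129 B0=175.5961

d₁ = [ln(V₀/D) + (r + σ²/2)T] / (σ√T)
   = [ln(584.3090/266.4281) + (0.0464 + 0.5·0.1694²)·8.9276] / (0.1694·√8.9276)
   = [0.785326 + 0.542335] / 0.506152 = 2.623049
d₂ = d₁ − σ√T = 2.623049 − 0.506152 = 2.116897
N(d₁) = 0.995643,  N(d₂) = 0.982866,  e^(−rT) = 0.660842
E₀ = V₀·N(d₁) − D·e^(−rT)·N(d₂)
   = 584.3090·0.995643 − 266.4281·0.660842·0.982866 = 408.712895
B₀ = V₀ − E₀ = 584.3090 − 408.712895 = 175.596105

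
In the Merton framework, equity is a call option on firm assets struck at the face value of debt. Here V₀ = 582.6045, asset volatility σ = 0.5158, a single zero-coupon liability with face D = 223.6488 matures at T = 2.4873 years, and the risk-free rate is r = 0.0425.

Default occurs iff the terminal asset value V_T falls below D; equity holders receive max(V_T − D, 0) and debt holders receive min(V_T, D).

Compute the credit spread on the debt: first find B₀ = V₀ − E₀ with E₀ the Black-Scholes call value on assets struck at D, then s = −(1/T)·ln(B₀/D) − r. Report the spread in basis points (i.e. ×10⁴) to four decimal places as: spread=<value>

spread=243.0002

d₁ = [ln(V₀/D) + (r + σ²/2)T] / (σ√T)
   = [ln(582.6045/223.6488) + (0.0425 + 0.5·0.5158²)·2.4873] / (0.5158·√2.4873)
   = [0.957432 + 0.436583] / 0.813477 = 1.713649
d₂ = d₁ − σ√T = 1.713649 − 0.813477 = 0.900172
N(d₁) = 0.956703,  N(d₂) = 0.815986,  e^(−rT) = 0.899685
E₀ = V₀·N(d₁) − D·e^(−rT)·N(d₂)
   = 582.6045·0.956703 − 223.6488·0.899685·0.815986 = 393.192362
B₀ = V₀ − E₀ = 582.6045 − 393.192362 = 189.412138
spread = −(1/T)·ln(B₀/D) − r = −(1/2.4873)·ln(189.412138/223.6488) − 0.0425 = 0.02430002
in basis points: 0.02430002 × 10⁴ = 243.0002 bp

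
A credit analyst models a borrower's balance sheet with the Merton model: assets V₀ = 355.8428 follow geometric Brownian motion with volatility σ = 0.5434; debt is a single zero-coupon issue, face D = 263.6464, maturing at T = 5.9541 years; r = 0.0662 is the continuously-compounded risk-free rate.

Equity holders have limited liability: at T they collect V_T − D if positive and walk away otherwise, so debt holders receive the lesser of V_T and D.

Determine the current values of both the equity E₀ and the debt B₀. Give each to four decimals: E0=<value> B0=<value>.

d₁ = [ln(V₀/D) + (r + σ²/2)T] / (σ√T)
   = [ln(355.8428/263.6464) + (0.0662 + 0.5·0.5434²)·5.9541] / (0.5434·√5.9541)
   = [0.299880 + 1.273235] / 1.325952 = 1.186405
d₂ = d₁ − σ√T = 1.186405 − 1.325952 = -0.139547
N(d₁) = 0.882269,  N(d₂) = 0.444509,  e^(−rT) = 0.674245
E₀ = V₀·N(d₁) − D·e^(−rT)·N(d₂)
   = 355.8428·0.882269 − 263.6464·0.674245·0.444509 = 234.932033
B₀ = V₀ − E₀ = 355.8428 − 234.932033 = 120.910767

E0=234.9320 B0=120.9108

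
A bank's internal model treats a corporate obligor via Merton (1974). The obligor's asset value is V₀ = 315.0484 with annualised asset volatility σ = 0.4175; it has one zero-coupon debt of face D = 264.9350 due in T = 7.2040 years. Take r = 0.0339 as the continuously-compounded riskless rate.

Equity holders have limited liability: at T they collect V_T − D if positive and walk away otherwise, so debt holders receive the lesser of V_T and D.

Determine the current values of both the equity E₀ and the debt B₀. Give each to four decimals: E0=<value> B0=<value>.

E0=171.4611 B0=143.5873

d₁ = [ln(V₀/D) + (r + σ²/2)T] / (σ√T)
   = [ln(315.0484/264.9350) + (0.0339 + 0.5·0.4175²)·7.2040] / (0.4175·√7.2040)
   = [0.173242 + 0.872067] / 1.120581 = 0.932827
d₂ = d₁ − σ√T = 0.932827 − 1.120581 = -0.187754
N(d₁) = 0.824545,  N(d₂) = 0.425535,  e^(−rT) = 0.783319
E₀ = V₀·N(d₁) − D·e^(−rT)·N(d₂)
   = 315.0484·0.824545 − 264.9350·0.783319·0.425535 = 171.461101
B₀ = V₀ − E₀ = 315.0484 − 171.461101 = 143.587299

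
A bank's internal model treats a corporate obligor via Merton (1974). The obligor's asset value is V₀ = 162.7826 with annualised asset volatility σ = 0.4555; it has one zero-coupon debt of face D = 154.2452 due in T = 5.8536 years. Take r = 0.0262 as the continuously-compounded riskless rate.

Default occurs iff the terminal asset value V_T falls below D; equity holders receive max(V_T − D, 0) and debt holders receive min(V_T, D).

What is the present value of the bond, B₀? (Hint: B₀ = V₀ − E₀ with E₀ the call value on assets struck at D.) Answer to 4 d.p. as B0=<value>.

d₁ = [ln(V₀/D) + (r + σ²/2)T] / (σ√T)
   = [ln(162.7826/154.2452) + (0.0262 + 0.5·0.4555²)·5.8536] / (0.4555·√5.8536)
   = [0.053872 + 0.760618] / 1.102046 = 0.739070
d₂ = d₁ − σ√T = 0.739070 − 1.102046 = -0.362976
N(d₁) = 0.770068,  N(d₂) = 0.358311,  e^(−rT) = 0.857817
E₀ = V₀·N(d₁) − D·e^(−rT)·N(d₂)
   = 162.7826·0.770068 − 154.2452·0.857817·0.358311 = 77.943975
B₀ = V₀ − E₀ = 162.7826 − 77.943975 = 84.838625

B0=84.8386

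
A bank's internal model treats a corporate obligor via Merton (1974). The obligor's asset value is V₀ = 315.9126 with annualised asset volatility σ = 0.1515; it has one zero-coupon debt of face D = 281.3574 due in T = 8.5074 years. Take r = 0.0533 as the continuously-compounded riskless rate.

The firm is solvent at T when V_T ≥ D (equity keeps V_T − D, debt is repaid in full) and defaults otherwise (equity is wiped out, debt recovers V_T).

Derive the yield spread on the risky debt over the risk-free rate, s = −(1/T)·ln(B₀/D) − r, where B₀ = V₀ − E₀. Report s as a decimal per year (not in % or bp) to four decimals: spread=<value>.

d₁ = [ln(V₀/D) + (r + σ²/2)T] / (σ√T)
   = [ln(315.9126/281.3574) + (0.0533 + 0.5·0.1515²)·8.5074] / (0.1515·√8.5074)
   = [0.115840 + 0.551076] / 0.441887 = 1.509247
d₂ = d₁ − σ√T = 1.509247 − 0.441887 = 1.067360
N(d₁) = 0.934382,  N(d₂) = 0.857095,  e^(−rT) = 0.635436
E₀ = V₀·N(d₁) − D·e^(−rT)·N(d₂)
   = 315.9126·0.934382 − 281.3574·0.635436·0.857095 = 141.947704
B₀ = V₀ − E₀ = 315.9126 − 141.947704 = 173.964896
spread = −(1/T)·ln(B₀/D) − r = −(1/8.5074)·ln(173.964896/281.3574) − 0.0533 = 0.00321224

spread=0.0032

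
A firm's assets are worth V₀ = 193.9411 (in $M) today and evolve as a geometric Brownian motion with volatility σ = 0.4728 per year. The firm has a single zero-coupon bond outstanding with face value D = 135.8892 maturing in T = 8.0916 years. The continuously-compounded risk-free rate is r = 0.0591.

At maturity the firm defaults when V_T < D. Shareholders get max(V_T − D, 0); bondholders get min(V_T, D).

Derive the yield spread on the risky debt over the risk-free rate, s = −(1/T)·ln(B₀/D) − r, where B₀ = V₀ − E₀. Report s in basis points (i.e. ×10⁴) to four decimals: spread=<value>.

d₁ = [ln(V₀/D) + (r + σ²/2)T] / (σ√T)
   = [ln(193.9411/135.8892) + (0.0591 + 0.5·0.4728²)·8.0916] / (0.4728·√8.0916)
   = [0.355715 + 1.382611] / 1.344914 = 1.292518
d₂ = d₁ − σ√T = 1.292518 − 1.344914 = -0.052397
N(d₁) = 0.901911,  N(d₂) = 0.479106,  e^(−rT) = 0.619890
E₀ = V₀·N(d₁) − D·e^(−rT)·N(d₂)
   = 193.9411·0.901911 − 135.8892·0.619890·0.479106 = 134.559466
B₀ = V₀ − E₀ = 193.9411 − 134.559466 = 59.381634
spread = −(1/T)·ln(B₀/D) − r = −(1/8.0916)·ln(59.381634/135.8892) − 0.0591 = 0.04321040
in basis points: 0.04321040 × 10⁴ = 432.1040 bp

spread=432.1040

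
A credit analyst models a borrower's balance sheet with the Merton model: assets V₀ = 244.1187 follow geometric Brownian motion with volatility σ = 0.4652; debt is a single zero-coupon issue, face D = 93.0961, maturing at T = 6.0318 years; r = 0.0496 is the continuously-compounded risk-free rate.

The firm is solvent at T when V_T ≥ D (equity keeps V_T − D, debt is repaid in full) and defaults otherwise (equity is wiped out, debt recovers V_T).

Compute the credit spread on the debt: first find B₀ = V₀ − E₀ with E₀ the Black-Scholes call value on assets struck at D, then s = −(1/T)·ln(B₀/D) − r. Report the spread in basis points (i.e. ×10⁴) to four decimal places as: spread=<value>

spread=232.9533

d₁ = [ln(V₀/D) + (r + σ²/2)T] / (σ√T)
   = [ln(244.1187/93.0961) + (0.0496 + 0.5·0.4652²)·6.0318] / (0.4652·√6.0318)
   = [0.964022 + 0.951851] / 1.142518 = 1.676887
d₂ = d₁ − σ√T = 1.676887 − 1.142518 = 0.534368
N(d₁) = 0.953218,  N(d₂) = 0.703457,  e^(−rT) = 0.741428
E₀ = V₀·N(d₁) − D·e^(−rT)·N(d₂)
   = 244.1187·0.953218 − 93.0961·0.741428·0.703457 = 184.142833
B₀ = V₀ − E₀ = 244.1187 − 184.142833 = 59.975867
spread = −(1/T)·ln(B₀/D) − r = −(1/6.0318)·ln(59.975867/93.0961) − 0.0496 = 0.02329533
in basis points: 0.02329533 × 10⁴ = 232.9533 bp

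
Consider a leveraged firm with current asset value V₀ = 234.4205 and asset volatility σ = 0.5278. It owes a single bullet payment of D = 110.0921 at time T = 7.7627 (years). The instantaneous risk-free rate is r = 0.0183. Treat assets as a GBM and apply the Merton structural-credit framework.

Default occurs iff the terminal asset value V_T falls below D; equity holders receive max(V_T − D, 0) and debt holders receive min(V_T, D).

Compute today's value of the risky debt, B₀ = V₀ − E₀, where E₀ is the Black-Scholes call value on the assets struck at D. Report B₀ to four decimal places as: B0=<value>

d₁ = [ln(V₀/D) + (r + σ²/2)T] / (σ√T)
   = [ln(234.4205/110.0921) + (0.0183 + 0.5·0.5278²)·7.7627] / (0.5278·√7.7627)
   = [0.755799 + 1.223296] / 1.470536 = 1.345832
d₂ = d₁ − σ√T = 1.345832 − 1.470536 = -0.124704
N(d₁) = 0.910822,  N(d₂) = 0.450379,  e^(−rT) = 0.867571
E₀ = V₀·N(d₁) − D·e^(−rT)·N(d₂)
   = 234.4205·0.910822 − 110.0921·0.867571·0.450379 = 170.498345
B₀ = V₀ − E₀ = 234.4205 − 170.498345 = 63.922155

B0=63.9222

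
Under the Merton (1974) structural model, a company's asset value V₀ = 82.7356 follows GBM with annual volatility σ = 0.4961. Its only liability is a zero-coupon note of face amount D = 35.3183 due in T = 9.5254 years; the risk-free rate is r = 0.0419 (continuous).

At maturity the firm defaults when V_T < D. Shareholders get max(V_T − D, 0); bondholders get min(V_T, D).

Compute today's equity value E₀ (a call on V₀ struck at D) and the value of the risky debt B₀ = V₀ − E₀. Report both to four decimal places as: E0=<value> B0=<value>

E0=65.7057 B0=17.0299

d₁ = [ln(V₀/D) + (r + σ²/2)T] / (σ√T)
   = [ln(82.7356/35.3183) + (0.0419 + 0.5·0.4961²)·9.5254] / (0.4961·√9.5254)
   = [0.851249 + 1.571287] / 1.531126 = 1.582193
d₂ = d₁ − σ√T = 1.582193 − 1.531126 = 0.051067
N(d₁) = 0.943197,  N(d₂) = 0.520364,  e^(−rT) = 0.670914
E₀ = V₀·N(d₁) − D·e^(−rT)·N(d₂)
   = 82.7356·0.943197 − 35.3183·0.670914·0.520364 = 65.705680
B₀ = V₀ − E₀ = 82.7356 − 65.705680 = 17.029920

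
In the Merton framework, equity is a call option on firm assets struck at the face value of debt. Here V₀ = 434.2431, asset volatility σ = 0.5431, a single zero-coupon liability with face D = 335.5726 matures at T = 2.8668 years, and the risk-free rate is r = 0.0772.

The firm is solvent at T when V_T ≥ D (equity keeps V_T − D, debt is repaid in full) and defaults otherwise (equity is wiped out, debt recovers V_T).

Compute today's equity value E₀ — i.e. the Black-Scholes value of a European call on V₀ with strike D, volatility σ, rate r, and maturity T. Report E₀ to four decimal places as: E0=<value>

E0=222.2699

d₁ = [ln(V₀/D) + (r + σ²/2)T] / (σ√T)
   = [ln(434.2431/335.5726) + (0.0772 + 0.5·0.5431²)·2.8668] / (0.5431·√2.8668)
   = [0.257766 + 0.644109] / 0.919557 = 0.980772
d₂ = d₁ − σ√T = 0.980772 − 0.919557 = 0.061215
N(d₁) = 0.836647,  N(d₂) = 0.524406,  e^(−rT) = 0.801463
E₀ = V₀·N(d₁) − D·e^(−rT)·N(d₂)
   = 434.2431·0.836647 − 335.5726·0.801463·0.524406 = 222.269914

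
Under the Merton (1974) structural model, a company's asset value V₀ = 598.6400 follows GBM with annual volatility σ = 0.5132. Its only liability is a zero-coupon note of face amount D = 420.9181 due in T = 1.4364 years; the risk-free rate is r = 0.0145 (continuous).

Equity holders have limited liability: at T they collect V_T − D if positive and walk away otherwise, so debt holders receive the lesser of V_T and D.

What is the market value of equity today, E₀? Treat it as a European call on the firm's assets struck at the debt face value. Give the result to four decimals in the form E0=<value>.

d₁ = [ln(V₀/D) + (r + σ²/2)T] / (σ√T)
   = [ln(598.6400/420.9181) + (0.0145 + 0.5·0.5132²)·1.4364] / (0.5132·√1.4364)
   = [0.352222 + 0.209983] / 0.615070 = 0.914051
d₂ = d₁ − σ√T = 0.914051 − 0.615070 = 0.298982
N(d₁) = 0.819655,  N(d₂) = 0.617523,  e^(−rT) = 0.979388
E₀ = V₀·N(d₁) − D·e^(−rT)·N(d₂)
   = 598.6400·0.819655 − 420.9181·0.979388·0.617523 = 236.109426

E0=236.1094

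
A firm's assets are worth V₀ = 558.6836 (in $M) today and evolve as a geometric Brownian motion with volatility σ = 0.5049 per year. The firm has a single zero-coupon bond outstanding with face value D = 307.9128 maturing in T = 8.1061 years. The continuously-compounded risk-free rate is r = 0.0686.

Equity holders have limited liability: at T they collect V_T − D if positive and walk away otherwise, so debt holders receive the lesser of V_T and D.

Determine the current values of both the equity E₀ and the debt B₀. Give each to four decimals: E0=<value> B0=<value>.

E0=428.6942 B0=129.9894

d₁ = [ln(V₀/D) + (r + σ²/2)T] / (σ√T)
   = [ln(558.6836/307.9128) + (0.0686 + 0.5·0.5049²)·8.1061] / (0.5049·√8.1061)
   = [0.595767 + 1.589298] / 1.437512 = 1.520033
d₂ = d₁ − σ√T = 1.520033 − 1.437512 = 0.082521
N(d₁) = 0.935749,  N(d₂) = 0.532884,  e^(−rT) = 0.573453
E₀ = V₀·N(d₁) − D·e^(−rT)·N(d₂)
   = 558.6836·0.935749 − 307.9128·0.573453·0.532884 = 428.694155
B₀ = V₀ − E₀ = 558.6836 − 428.694155 = 129.989445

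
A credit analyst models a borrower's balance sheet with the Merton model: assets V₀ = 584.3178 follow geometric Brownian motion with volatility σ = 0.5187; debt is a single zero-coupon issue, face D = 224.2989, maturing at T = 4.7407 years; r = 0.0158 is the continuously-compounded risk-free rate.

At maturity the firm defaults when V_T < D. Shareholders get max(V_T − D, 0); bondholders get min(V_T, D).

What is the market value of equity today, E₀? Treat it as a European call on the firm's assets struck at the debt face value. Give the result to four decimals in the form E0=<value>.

E0=411.1638

d₁ = [ln(V₀/D) + (r + σ²/2)T] / (σ√T)
   = [ln(584.3178/224.2989) + (0.0158 + 0.5·0.5187²)·4.7407] / (0.5187·√4.7407)
   = [0.957465 + 0.712645] / 1.129373 = 1.478794
d₂ = d₁ − σ√T = 1.478794 − 1.129373 = 0.349421
N(d₁) = 0.930402,  N(d₂) = 0.636613,  e^(−rT) = 0.927833
E₀ = V₀·N(d₁) − D·e^(−rT)·N(d₂)
   = 584.3178·0.930402 − 224.2989·0.927833·0.636613 = 411.163757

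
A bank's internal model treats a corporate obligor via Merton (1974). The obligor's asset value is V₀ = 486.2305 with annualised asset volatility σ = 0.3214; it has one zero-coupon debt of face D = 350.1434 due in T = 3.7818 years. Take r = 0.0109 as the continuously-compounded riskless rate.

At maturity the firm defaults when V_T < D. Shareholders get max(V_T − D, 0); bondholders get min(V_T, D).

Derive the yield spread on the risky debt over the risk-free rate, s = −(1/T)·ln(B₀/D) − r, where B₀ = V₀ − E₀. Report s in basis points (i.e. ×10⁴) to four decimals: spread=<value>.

spread=354.0410

d₁ = [ln(V₀/D) + (r + σ²/2)T] / (σ√T)
   = [ln(486.2305/350.1434) + (0.0109 + 0.5·0.3214²)·3.7818] / (0.3214·√3.7818)
   = [0.328340 + 0.236548] / 0.625022 = 0.903789
d₂ = d₁ − σ√T = 0.903789 − 0.625022 = 0.278767
N(d₁) = 0.816946,  N(d₂) = 0.609788,  e^(−rT) = 0.959616
E₀ = V₀·N(d₁) − D·e^(−rT)·N(d₂)
   = 486.2305·0.816946 − 350.1434·0.959616·0.609788 = 192.333327
B₀ = V₀ − E₀ = 486.2305 − 192.333327 = 293.897173
spread = −(1/T)·ln(B₀/D) − r = −(1/3.7818)·ln(293.897173/350.1434) − 0.0109 = 0.03540410
in basis points: 0.03540410 × 10⁴ = 354.0410 bp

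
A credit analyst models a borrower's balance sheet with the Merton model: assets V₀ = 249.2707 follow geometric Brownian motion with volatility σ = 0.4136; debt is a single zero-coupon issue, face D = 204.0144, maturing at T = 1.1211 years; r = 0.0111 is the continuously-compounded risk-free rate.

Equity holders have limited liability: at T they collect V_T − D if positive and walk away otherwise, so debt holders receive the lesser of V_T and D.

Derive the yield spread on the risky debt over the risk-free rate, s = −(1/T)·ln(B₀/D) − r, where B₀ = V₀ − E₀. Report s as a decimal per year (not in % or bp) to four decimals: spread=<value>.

spread=0.0913

d₁ = [ln(V₀/D) + (r + σ²/2)T] / (σ√T)
   = [ln(249.2707/204.0144) + (0.0111 + 0.5·0.4136²)·1.1211] / (0.4136·√1.1211)
   = [0.200349 + 0.108335] / 0.437928 = 0.704873
d₂ = d₁ − σ√T = 0.704873 − 0.437928 = 0.266945
N(d₁) = 0.759555,  N(d₂) = 0.605244,  e^(−rT) = 0.987633
E₀ = V₀·N(d₁) − D·e^(−rT)·N(d₂)
   = 249.2707·0.759555 − 204.0144·0.987633·0.605244 = 67.383426
B₀ = V₀ − E₀ = 249.2707 − 67.383426 = 181.887274
spread = −(1/T)·ln(B₀/D) − r = −(1/1.1211)·ln(181.887274/204.0144) − 0.0111 = 0.09130252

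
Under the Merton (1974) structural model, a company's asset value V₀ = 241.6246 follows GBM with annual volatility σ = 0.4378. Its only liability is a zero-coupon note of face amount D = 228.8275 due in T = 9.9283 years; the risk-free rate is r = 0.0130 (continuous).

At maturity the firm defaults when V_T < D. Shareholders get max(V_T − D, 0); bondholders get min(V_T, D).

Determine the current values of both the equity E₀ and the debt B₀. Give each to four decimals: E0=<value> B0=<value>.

E0=133.9179 B0=107.7067

d₁ = [ln(V₀/D) + (r + σ²/2)T] / (σ√T)
   = [ln(241.6246/228.8275) + (0.0130 + 0.5·0.4378²)·9.9283] / (0.4378·√9.9283)
   = [0.054417 + 1.080541] / 1.379473 = 0.822747
d₂ = d₁ − σ√T = 0.822747 − 1.379473 = -0.556726
N(d₁) = 0.794674,  N(d₂) = 0.288857,  e^(−rT) = 0.878914
E₀ = V₀·N(d₁) − D·e^(−rT)·N(d₂)
   = 241.6246·0.794674 − 228.8275·0.878914·0.288857 = 133.917886
B₀ = V₀ − E₀ = 241.6246 − 133.917886 = 107.706714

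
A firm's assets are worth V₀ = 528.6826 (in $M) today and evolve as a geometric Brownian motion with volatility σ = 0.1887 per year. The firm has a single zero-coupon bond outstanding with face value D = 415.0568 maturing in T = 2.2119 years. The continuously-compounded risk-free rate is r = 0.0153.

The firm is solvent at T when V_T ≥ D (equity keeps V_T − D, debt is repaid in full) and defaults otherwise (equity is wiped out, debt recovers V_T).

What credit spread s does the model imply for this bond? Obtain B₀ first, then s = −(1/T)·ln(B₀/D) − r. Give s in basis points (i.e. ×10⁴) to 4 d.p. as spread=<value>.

spread=126.3415

d₁ = [ln(V₀/D) + (r + σ²/2)T] / (σ√T)
   = [ln(528.6826/415.0568) + (0.0153 + 0.5·0.1887²)·2.2119] / (0.1887·√2.2119)
   = [0.241973 + 0.073222] / 0.280643 = 1.123117
d₂ = d₁ − σ√T = 1.123117 − 0.280643 = 0.842474
N(d₁) = 0.869306,  N(d₂) = 0.800239,  e^(−rT) = 0.966724
E₀ = V₀·N(d₁) − D·e^(−rT)·N(d₂)
   = 528.6826·0.869306 − 415.0568·0.966724·0.800239 = 138.494927
B₀ = V₀ − E₀ = 528.6826 − 138.494927 = 390.187673
spread = −(1/T)·ln(B₀/D) − r = −(1/2.2119)·ln(390.187673/415.0568) − 0.0153 = 0.01263415
in basis points: 0.01263415 × 10⁴ = 126.3415 bp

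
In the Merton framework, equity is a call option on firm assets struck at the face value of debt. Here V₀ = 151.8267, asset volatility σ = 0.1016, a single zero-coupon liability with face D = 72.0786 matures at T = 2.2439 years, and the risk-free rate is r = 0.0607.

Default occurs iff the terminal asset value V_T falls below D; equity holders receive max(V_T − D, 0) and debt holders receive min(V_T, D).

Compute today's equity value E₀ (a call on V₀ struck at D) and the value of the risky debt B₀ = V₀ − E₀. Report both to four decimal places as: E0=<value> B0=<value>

E0=88.9263 B0=62.9004

d₁ = [ln(V₀/D) + (r + σ²/2)T] / (σ√T)
   = [ln(151.8267/72.0786) + (0.0607 + 0.5·0.1016²)·2.2439] / (0.1016·√2.2439)
   = [0.744983 + 0.147786] / 0.152193 = 5.866019
d₂ = d₁ − σ√T = 5.866019 − 0.152193 = 5.713826
N(d₁) = 1.000000,  N(d₂) = 1.000000,  e^(−rT) = 0.872664
E₀ = V₀·N(d₁) − D·e^(−rT)·N(d₂)
   = 151.8267·1.000000 − 72.0786·0.872664·1.000000 = 88.926304
B₀ = V₀ − E₀ = 151.8267 − 88.926304 = 62.900396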